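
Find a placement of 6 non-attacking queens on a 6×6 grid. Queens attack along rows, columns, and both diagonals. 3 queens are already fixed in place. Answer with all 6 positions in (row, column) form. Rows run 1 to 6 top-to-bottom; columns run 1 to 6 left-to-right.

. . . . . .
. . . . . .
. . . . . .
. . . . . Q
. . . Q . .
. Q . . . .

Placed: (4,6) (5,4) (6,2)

Row 1: attacked by (4,6)→{3,6}; (5,4)→{4}; (6,2)→{2}. Safe: 1, 5. Place at column 5.
Row 2: attacked by (1,5)→{4,5,6}; (4,6)→{4,6}; (5,4)→{1,4}; (6,2)→{2,6}. Safe: 3. Place at column 3.
Row 3: attacked by (1,5)→{3,5}; (2,3)→{2,3,4}; (4,6)→{5,6}; (5,4)→{2,4,6}; (6,2)→{2,5}. Safe: 1. Place at column 1.
Columns [5, 3, 1, 6, 4, 2], r−c [-4, -1, 2, -2, 1, 4], r+c [6, 5, 4, 10, 9, 8] are all distinct, so no two queens attack.

(1,5) (2,3) (3,1) (4,6) (5,4) (6,2)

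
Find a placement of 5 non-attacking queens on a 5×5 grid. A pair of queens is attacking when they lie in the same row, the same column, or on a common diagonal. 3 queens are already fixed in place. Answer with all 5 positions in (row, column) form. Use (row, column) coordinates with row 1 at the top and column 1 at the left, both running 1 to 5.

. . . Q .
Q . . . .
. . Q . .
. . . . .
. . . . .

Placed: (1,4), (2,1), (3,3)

(1,4) (2,1) (3,3) (4,5) (5,2)

Row 4: attacked by (1,4)→{1,4}; (2,1)→{1,3}; (3,3)→{2,3,4}. Safe: 5. Place at column 5.
Row 5: attacked by (1,4)→{4}; (2,1)→{1,4}; (3,3)→{1,3,5}; (4,5)→{4,5}. Safe: 2. Place at column 2.
Columns [4, 1, 3, 5, 2], r−c [-3, 1, 0, -1, 3], r+c [5, 3, 6, 9, 7] are all distinct, so no two queens attack.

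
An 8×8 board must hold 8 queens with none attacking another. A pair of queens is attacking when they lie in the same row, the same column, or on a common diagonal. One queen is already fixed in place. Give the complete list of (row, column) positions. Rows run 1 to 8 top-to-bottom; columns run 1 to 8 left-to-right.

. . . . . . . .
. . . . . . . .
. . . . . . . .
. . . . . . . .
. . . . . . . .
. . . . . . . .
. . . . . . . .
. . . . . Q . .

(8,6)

Row 1: attacked by (8,6)→{6}. Safe: 1, 2, 3, 4, 5, 7, 8. Place at column 8.
Row 2: attacked by (1,8)→{7,8}; (8,6)→{6}. Safe: 1, 2, 3, 4, 5. Place at column 2.
Row 3: attacked by (1,8)→{6,8}; (2,2)→{1,2,3}; (8,6)→{1,6}. Safe: 4, 5, 7. Place at column 5.
Row 4: attacked by (1,8)→{5,8}; (2,2)→{2,4}; (3,5)→{4,5,6}; (8,6)→{2,6}. Safe: 1, 3, 7. Place at column 3.
Row 5: attacked by (1,8)→{4,8}; (2,2)→{2,5}; (3,5)→{3,5,7}; (4,3)→{2,3,4}; (8,6)→{3,6}. Safe: 1. Place at column 1.
Row 6: attacked by (1,8)→{3,8}; (2,2)→{2,6}; (3,5)→{2,5,8}; (4,3)→{1,3,5}; (5,1)→{1,2}; (8,6)→{4,6,8}. Safe: 7. Place at column 7.
Row 7: attacked by (1,8)→{2,8}; (2,2)→{2,7}; (3,5)→{1,5}; (4,3)→{3,6}; (5,1)→{1,3}; (6,7)→{6,7,8}; (8,6)→{5,6,7}. Safe: 4. Place at column 4.
Columns [8, 2, 5, 3, 1, 7, 4, 6], r−c [-7, 0, -2, 1, 4, -1, 3, 2], r+c [9, 4, 8, 7, 6, 13, 11, 14] are all distinct, so no two queens attack.

(1,8) (2,2) (3,5) (4,3) (5,1) (6,7) (7,4) (8,6)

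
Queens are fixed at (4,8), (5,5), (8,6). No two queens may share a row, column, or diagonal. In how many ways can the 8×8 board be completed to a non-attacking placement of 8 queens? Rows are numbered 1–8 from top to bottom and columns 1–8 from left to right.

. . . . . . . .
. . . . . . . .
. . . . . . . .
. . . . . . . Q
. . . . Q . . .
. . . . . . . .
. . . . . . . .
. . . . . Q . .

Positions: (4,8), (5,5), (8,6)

1

Branch on row 1: col 2 → 0; col 3 → 1; col 4 → 0; col 7 → 0.
Sum: 0 + 1 + 0 + 0 = 1.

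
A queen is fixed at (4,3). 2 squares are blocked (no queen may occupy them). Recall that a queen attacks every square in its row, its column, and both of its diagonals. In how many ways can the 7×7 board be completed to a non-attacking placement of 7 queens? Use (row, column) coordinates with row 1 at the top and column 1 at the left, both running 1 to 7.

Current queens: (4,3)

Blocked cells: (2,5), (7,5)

3

Branch on row 1: col 1 → 0; col 2 → 1; col 4 → 1; col 5 → 1; col 7 → 0.
Sum: 0 + 1 + 1 + 1 + 0 = 3.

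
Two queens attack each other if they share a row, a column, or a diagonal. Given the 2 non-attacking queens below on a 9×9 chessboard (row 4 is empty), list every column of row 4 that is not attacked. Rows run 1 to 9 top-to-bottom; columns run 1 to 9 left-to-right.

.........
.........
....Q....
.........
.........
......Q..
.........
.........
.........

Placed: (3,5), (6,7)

(3,5) attacks row 4 at column 5 and diagonals 4, 6.
(6,7) attacks row 4 at column 7 and diagonals 5, 9.
Attacked columns: {4, 5, 6, 7, 9}. Safe: {1, 2, 3, 8}.

columns 1, 2, 3, 8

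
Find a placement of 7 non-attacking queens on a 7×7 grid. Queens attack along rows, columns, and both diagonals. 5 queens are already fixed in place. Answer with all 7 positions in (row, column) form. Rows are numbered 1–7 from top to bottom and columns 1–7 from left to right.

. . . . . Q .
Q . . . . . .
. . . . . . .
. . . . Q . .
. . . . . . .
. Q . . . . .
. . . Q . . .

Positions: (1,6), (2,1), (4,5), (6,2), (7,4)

(1,6) (2,1) (3,3) (4,5) (5,7) (6,2) (7,4)

Row 3: attacked by (1,6)→{4,6}; (2,1)→{1,2}; (4,5)→{4,5,6}; (6,2)→{2,5}; (7,4)→{4}. Safe: 3, 7. Place at column 3.
Row 5: attacked by (1,6)→{2,6}; (2,1)→{1,4}; (3,3)→{1,3,5}; (4,5)→{4,5,6}; (6,2)→{1,2,3}; (7,4)→{2,4,6}. Safe: 7. Place at column 7.
Columns [6, 1, 3, 5, 7, 2, 4], r−c [-5, 1, 0, -1, -2, 4, 3], r+c [7, 3, 6, 9, 12, 8, 11] are all distinct, so no two queens attack.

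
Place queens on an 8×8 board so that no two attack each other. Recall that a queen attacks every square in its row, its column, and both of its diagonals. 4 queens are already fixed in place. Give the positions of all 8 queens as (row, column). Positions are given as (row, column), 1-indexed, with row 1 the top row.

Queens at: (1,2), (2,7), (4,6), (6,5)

(1,2) (2,7) (3,3) (4,6) (5,8) (6,5) (7,1) (8,4)

Row 3: attacked by (1,2)→{2,4}; (2,7)→{6,7,8}; (4,6)→{5,6,7}; (6,5)→{2,5,8}. Safe: 1, 3. Place at column 3.
Row 5: attacked by (1,2)→{2,6}; (2,7)→{4,7}; (3,3)→{1,3,5}; (4,6)→{5,6,7}; (6,5)→{4,5,6}. Safe: 8. Place at column 8.
Row 7: attacked by (1,2)→{2,8}; (2,7)→{2,7}; (3,3)→{3,7}; (4,6)→{3,6}; (5,8)→{6,8}; (6,5)→{4,5,6}. Safe: 1. Place at column 1.
Row 8: attacked by (1,2)→{2}; (2,7)→{1,7}; (3,3)→{3,8}; (4,6)→{2,6}; (5,8)→{5,8}; (6,5)→{3,5,7}; (7,1)→{1,2}. Safe: 4. Place at column 4.
Columns [2, 7, 3, 6, 8, 5, 1, 4], r−c [-1, -5, 0, -2, -3, 1, 6, 4], r+c [3, 9, 6, 10, 13, 11, 8, 12] are all distinct, so no two queens attack.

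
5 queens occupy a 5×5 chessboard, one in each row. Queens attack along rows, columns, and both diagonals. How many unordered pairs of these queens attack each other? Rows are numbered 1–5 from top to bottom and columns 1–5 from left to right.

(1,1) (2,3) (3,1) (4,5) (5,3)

4

Same column: (1,1)–(3,1) (column 1); (2,3)–(5,3) (column 3).
Same diagonal: (2,3)–(4,5) (|2−4| = |3−5| = 2); (3,1)–(5,3) (|3−5| = |1−3| = 2).
Total attacking pairs: 4.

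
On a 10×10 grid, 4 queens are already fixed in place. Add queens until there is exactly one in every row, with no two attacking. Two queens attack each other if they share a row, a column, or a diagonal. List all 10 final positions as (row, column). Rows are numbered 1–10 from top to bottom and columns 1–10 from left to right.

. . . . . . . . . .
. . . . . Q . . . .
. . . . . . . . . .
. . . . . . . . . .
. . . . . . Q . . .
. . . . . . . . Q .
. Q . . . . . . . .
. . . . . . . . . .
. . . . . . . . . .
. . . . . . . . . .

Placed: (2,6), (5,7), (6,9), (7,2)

(1,10) (2,6) (3,4) (4,1) (5,7) (6,9) (7,2) (8,8) (9,5) (10,3)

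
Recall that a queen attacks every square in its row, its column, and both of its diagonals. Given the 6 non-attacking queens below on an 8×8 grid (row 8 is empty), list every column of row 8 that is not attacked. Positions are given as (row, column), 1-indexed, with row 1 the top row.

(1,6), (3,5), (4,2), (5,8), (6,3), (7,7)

columns 4

(1,6) attacks row 8 at column 6.
(3,5) attacks row 8 at column 5.
(4,2) attacks row 8 at column 2 and diagonals 6.
(5,8) attacks row 8 at column 8 and diagonals 5.
(6,3) attacks row 8 at column 3 and diagonals 1, 5.
(7,7) attacks row 8 at column 7 and diagonals 6, 8.
Attacked columns: {1, 2, 3, 5, 6, 7, 8}. Safe: {4}.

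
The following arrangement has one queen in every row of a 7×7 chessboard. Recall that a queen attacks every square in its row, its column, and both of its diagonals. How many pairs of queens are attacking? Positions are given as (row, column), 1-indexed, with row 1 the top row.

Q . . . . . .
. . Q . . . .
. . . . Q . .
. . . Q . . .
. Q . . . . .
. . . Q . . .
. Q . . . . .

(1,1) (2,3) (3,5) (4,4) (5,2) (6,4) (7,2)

4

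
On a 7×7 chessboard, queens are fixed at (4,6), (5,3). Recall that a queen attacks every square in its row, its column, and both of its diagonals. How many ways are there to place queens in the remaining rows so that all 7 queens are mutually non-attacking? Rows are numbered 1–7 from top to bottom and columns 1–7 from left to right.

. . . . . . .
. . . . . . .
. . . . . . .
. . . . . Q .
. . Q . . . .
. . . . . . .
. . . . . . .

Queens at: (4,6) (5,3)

Branch on row 1: col 1 → 1; col 2 → 0; col 4 → 0; col 5 → 1.
Sum: 1 + 0 + 0 + 1 = 2.

2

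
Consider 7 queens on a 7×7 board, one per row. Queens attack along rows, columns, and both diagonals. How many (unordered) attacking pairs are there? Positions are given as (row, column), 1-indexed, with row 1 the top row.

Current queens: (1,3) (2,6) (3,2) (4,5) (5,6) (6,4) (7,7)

Same column: (2,6)–(5,6) (column 6).
Same diagonal: (4,5)–(5,6) (|4−5| = |5−6| = 1).
Total attacking pairs: 2.

2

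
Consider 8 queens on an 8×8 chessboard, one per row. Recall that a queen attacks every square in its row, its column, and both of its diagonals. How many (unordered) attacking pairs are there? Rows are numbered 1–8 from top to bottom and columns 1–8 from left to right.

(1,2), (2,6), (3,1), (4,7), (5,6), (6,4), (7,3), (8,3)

Same column: (2,6)–(5,6) (column 6); (7,3)–(8,3) (column 3).
Same diagonal: (1,2)–(5,6) (|1−5| = |2−6| = 4); (3,1)–(6,4) (|3−6| = |1−4| = 3); (4,7)–(5,6) (|4−5| = |7−6| = 1); (4,7)–(8,3) (|4−8| = |7−3| = 4); (5,6)–(8,3) (|5−8| = |6−3| = 3); (6,4)–(7,3) (|6−7| = |4−3| = 1).
Total attacking pairs: 8.

8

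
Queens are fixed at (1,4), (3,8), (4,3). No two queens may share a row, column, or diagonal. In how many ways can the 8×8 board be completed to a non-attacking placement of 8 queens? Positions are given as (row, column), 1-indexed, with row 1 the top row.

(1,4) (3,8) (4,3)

1

Branch on row 2: col 2 → 0; col 6 → 1.
Sum: 0 + 1 = 1.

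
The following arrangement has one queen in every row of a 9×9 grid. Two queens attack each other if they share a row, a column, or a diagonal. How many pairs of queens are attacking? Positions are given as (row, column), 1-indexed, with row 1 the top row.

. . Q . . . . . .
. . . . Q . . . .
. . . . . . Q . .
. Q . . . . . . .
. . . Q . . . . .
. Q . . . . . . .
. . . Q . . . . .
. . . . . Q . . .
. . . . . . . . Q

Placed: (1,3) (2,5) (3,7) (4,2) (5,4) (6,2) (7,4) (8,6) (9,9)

3

Same column: (4,2)–(6,2) (column 2); (5,4)–(7,4) (column 4).
Same diagonal: (4,2)–(8,6) (|4−8| = |2−6| = 4).
Total attacking pairs: 3.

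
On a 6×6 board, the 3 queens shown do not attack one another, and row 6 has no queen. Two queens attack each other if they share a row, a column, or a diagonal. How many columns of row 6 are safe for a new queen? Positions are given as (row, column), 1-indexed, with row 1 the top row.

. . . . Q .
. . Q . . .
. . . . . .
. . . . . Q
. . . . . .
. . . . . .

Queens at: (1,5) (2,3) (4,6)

2

(1,5) attacks row 6 at column 5.
(2,3) attacks row 6 at column 3.
(4,6) attacks row 6 at column 6 and diagonals 4.
Attacked columns: {3, 4, 5, 6}. Safe: {1, 2}.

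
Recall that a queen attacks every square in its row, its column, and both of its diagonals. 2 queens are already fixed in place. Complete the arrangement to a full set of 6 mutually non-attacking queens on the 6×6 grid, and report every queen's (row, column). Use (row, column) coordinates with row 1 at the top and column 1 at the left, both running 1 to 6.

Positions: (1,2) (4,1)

Row 2: attacked by (1,2)→{1,2,3}; (4,1)→{1,3}. Safe: 4, 5, 6. Place at column 4.
Row 3: attacked by (1,2)→{2,4}; (2,4)→{3,4,5}; (4,1)→{1,2}. Safe: 6. Place at column 6.
Row 5: attacked by (1,2)→{2,6}; (2,4)→{1,4}; (3,6)→{4,6}; (4,1)→{1,2}. Safe: 3, 5. Place at column 3.
Row 6: attacked by (1,2)→{2}; (2,4)→{4}; (3,6)→{3,6}; (4,1)→{1,3}; (5,3)→{2,3,4}. Safe: 5. Place at column 5.
Columns [2, 4, 6, 1, 3, 5], r−c [-1, -2, -3, 3, 2, 1], r+c [3, 6, 9, 5, 8, 11] are all distinct, so no two queens attack.

(1,2) (2,4) (3,6) (4,1) (5,3) (6,5)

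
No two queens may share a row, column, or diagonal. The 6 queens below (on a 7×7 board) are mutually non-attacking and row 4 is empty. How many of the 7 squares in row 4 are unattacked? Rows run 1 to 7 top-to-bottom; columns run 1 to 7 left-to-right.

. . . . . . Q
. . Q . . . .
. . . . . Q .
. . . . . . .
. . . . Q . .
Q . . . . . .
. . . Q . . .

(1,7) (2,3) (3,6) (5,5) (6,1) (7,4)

1

(1,7) attacks row 4 at column 7 and diagonals 4.
(2,3) attacks row 4 at column 3 and diagonals 1, 5.
(3,6) attacks row 4 at column 6 and diagonals 5, 7.
(5,5) attacks row 4 at column 5 and diagonals 4, 6.
(6,1) attacks row 4 at column 1 and diagonals 3.
(7,4) attacks row 4 at column 4 and diagonals 1, 7.
Attacked columns: {1, 3, 4, 5, 6, 7}. Safe: {2}.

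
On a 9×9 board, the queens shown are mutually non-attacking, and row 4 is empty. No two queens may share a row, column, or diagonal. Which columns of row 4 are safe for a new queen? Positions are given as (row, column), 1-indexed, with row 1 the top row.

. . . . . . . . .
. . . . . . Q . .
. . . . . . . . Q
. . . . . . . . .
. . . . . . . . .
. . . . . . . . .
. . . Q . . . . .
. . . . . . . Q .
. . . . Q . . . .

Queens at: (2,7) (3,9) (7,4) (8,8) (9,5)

columns 2, 3, 6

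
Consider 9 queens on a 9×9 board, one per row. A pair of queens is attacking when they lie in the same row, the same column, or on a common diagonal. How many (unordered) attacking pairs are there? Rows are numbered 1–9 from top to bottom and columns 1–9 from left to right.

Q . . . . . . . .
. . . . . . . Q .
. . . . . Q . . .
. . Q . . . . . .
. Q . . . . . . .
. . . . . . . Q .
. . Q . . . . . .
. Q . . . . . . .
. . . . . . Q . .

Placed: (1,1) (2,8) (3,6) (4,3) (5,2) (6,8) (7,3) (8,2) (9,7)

7

Same column: (2,8)–(6,8) (column 8); (4,3)–(7,3) (column 3); (5,2)–(8,2) (column 2).
Same diagonal: (2,8)–(7,3) (|2−7| = |8−3| = 5); (2,8)–(8,2) (|2−8| = |8−2| = 6); (4,3)–(5,2) (|4−5| = |3−2| = 1); (7,3)–(8,2) (|7−8| = |3−2| = 1).
Total attacking pairs: 7.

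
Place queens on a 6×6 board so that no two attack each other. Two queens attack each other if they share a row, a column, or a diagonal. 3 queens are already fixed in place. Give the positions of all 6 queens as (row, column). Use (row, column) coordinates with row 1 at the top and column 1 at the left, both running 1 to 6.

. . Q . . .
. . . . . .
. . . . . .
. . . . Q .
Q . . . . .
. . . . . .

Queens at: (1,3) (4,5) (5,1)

(1,3) (2,6) (3,2) (4,5) (5,1) (6,4)

Row 2: attacked by (1,3)→{2,3,4}; (4,5)→{3,5}; (5,1)→{1,4}. Safe: 6. Place at column 6.
Row 3: attacked by (1,3)→{1,3,5}; (2,6)→{5,6}; (4,5)→{4,5,6}; (5,1)→{1,3}. Safe: 2. Place at column 2.
Row 6: attacked by (1,3)→{3}; (2,6)→{2,6}; (3,2)→{2,5}; (4,5)→{3,5}; (5,1)→{1,2}. Safe: 4. Place at column 4.
Columns [3, 6, 2, 5, 1, 4], r−c [-2, -4, 1, -1, 4, 2], r+c [4, 8, 5, 9, 6, 10] are all distinct, so no two queens attack.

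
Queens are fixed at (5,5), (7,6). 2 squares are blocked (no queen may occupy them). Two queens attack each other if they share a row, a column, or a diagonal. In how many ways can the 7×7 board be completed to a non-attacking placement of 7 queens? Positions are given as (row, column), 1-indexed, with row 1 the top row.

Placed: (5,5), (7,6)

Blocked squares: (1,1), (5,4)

2

Branch on row 1: col 2 → 1; col 3 → 1; col 4 → 0; col 7 → 0.
Sum: 1 + 1 + 0 + 0 = 2.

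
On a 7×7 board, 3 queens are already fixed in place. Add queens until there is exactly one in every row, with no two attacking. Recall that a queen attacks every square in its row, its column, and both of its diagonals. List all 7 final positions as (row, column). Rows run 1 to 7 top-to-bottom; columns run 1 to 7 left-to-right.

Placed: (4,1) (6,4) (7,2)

(1,7) (2,5) (3,3) (4,1) (5,6) (6,4) (7,2)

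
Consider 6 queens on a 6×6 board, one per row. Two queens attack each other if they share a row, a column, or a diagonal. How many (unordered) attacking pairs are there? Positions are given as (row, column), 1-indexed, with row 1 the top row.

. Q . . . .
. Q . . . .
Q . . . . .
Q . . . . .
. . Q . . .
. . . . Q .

4

Same column: (1,2)–(2,2) (column 2); (3,1)–(4,1) (column 1).
Same diagonal: (2,2)–(3,1) (|2−3| = |2−1| = 1); (3,1)–(5,3) (|3−5| = |1−3| = 2).
Total attacking pairs: 4.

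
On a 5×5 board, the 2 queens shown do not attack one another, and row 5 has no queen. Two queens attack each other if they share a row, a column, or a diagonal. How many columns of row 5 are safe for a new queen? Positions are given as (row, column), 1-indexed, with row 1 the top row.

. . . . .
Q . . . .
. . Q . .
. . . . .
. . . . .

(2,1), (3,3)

(2,1) attacks row 5 at column 1 and diagonals 4.
(3,3) attacks row 5 at column 3 and diagonals 1, 5.
Attacked columns: {1, 3, 4, 5}. Safe: {2}.

1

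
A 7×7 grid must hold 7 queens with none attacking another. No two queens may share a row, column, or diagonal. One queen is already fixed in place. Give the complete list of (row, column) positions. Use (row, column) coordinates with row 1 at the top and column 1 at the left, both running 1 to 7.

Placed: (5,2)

(1,1) (2,3) (3,5) (4,7) (5,2) (6,4) (7,6)

Row 1: attacked by (5,2)→{2,6}. Safe: 1, 3, 4, 5, 7. Place at column 1.
Row 2: attacked by (1,1)→{1,2}; (5,2)→{2,5}. Safe: 3, 4, 6, 7. Place at column 3.
Row 3: attacked by (1,1)→{1,3}; (2,3)→{2,3,4}; (5,2)→{2,4}. Safe: 5, 6, 7. Place at column 5.
Row 4: attacked by (1,1)→{1,4}; (2,3)→{1,3,5}; (3,5)→{4,5,6}; (5,2)→{1,2,3}. Safe: 7. Place at column 7.
Row 6: attacked by (1,1)→{1,6}; (2,3)→{3,7}; (3,5)→{2,5}; (4,7)→{5,7}; (5,2)→{1,2,3}. Safe: 4. Place at column 4.
Row 7: attacked by (1,1)→{1,7}; (2,3)→{3}; (3,5)→{1,5}; (4,7)→{4,7}; (5,2)→{2,4}; (6,4)→{3,4,5}. Safe: 6. Place at column 6.
Columns [1, 3, 5, 7, 2, 4, 6], r−c [0, -1, -2, -3, 3, 2, 1], r+c [2, 5, 8, 11, 7, 10, 13] are all distinct, so no two queens attack.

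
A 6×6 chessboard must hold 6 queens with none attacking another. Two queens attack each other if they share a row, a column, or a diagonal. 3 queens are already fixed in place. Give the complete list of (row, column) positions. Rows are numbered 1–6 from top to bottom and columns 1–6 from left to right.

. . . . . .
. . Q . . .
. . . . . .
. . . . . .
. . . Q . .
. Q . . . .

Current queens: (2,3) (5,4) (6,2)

(1,5) (2,3) (3,1) (4,6) (5,4) (6,2)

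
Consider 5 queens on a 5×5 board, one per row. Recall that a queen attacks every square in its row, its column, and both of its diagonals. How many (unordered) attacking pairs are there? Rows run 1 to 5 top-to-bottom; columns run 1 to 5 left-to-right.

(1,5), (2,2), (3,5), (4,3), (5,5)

4

Same column: (1,5)–(3,5) (column 5); (1,5)–(5,5) (column 5); (3,5)–(5,5) (column 5).
Same diagonal: (2,2)–(5,5) (|2−5| = |2−5| = 3).
Total attacking pairs: 4.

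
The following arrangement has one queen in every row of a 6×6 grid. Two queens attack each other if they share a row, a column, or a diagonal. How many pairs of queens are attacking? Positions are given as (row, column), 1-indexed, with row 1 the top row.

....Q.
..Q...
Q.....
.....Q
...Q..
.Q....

All columns are distinct and no two queens satisfy |Δrow| = |Δcol|, so no pair attacks.

0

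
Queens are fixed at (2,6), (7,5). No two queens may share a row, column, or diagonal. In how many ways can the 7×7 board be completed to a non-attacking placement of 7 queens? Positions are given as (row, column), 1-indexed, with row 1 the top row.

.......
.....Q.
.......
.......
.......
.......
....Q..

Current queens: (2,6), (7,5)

1

Branch on row 1: col 1 → 0; col 2 → 1; col 3 → 0; col 4 → 0.
Sum: 0 + 1 + 0 + 0 = 1.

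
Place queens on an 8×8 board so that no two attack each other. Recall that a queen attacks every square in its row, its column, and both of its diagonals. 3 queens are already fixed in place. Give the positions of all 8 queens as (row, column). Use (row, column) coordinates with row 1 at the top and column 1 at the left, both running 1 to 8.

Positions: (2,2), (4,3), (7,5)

(1,4) (2,2) (3,7) (4,3) (5,6) (6,8) (7,5) (8,1)

Row 1: attacked by (2,2)→{1,2,3}; (4,3)→{3,6}; (7,5)→{5}. Safe: 4, 7, 8. Place at column 4.
Row 3: attacked by (1,4)→{2,4,6}; (2,2)→{1,2,3}; (4,3)→{2,3,4}; (7,5)→{1,5}. Safe: 7, 8. Place at column 7.
Row 5: attacked by (1,4)→{4,8}; (2,2)→{2,5}; (3,7)→{5,7}; (4,3)→{2,3,4}; (7,5)→{3,5,7}. Safe: 1, 6. Place at column 6.
Row 6: attacked by (1,4)→{4}; (2,2)→{2,6}; (3,7)→{4,7}; (4,3)→{1,3,5}; (5,6)→{5,6,7}; (7,5)→{4,5,6}. Safe: 8. Place at column 8.
Row 8: attacked by (1,4)→{4}; (2,2)→{2,8}; (3,7)→{2,7}; (4,3)→{3,7}; (5,6)→{3,6}; (6,8)→{6,8}; (7,5)→{4,5,6}. Safe: 1. Place at column 1.
Columns [4, 2, 7, 3, 6, 8, 5, 1], r−c [-3, 0, -4, 1, -1, -2, 2, 7], r+c [5, 4, 10, 7, 11, 14, 12, 9] are all distinct, so no two queens attack.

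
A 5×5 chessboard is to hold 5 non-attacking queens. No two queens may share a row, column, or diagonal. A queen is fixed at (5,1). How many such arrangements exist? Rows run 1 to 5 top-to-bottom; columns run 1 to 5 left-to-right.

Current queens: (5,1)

Branch on row 1: col 2 → 0; col 3 → 1; col 4 → 1.
Sum: 0 + 1 + 1 = 2.

2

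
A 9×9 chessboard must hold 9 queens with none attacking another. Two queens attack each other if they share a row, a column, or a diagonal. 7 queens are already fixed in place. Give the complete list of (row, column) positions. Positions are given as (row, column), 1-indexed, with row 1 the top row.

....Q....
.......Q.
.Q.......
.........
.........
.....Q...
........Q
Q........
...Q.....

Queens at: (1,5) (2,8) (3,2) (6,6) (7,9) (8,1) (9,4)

Row 4: attacked by (1,5)→{2,5,8}; (2,8)→{6,8}; (3,2)→{1,2,3}; (6,6)→{4,6,8}; (7,9)→{6,9}; (8,1)→{1,5}; (9,4)→{4,9}. Safe: 7. Place at column 7.
Row 5: attacked by (1,5)→{1,5,9}; (2,8)→{5,8}; (3,2)→{2,4}; (4,7)→{6,7,8}; (6,6)→{5,6,7}; (7,9)→{7,9}; (8,1)→{1,4}; (9,4)→{4,8}. Safe: 3. Place at column 3.
Columns [5, 8, 2, 7, 3, 6, 9, 1, 4], r−c [-4, -6, 1, -3, 2, 0, -2, 7, 5], r+c [6, 10, 5, 11, 8, 12, 16, 9, 13] are all distinct, so no two queens attack.

(1,5) (2,8) (3,2) (4,7) (5,3) (6,6) (7,9) (8,1) (9,4)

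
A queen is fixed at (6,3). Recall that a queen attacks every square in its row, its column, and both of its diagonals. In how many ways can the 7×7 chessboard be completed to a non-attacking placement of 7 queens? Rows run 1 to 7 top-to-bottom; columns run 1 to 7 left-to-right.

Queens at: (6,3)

6

Branch on row 1: col 1 → 0; col 2 → 3; col 4 → 1; col 5 → 0; col 6 → 1; col 7 → 1.
Sum: 0 + 3 + 1 + 0 + 1 + 1 = 6.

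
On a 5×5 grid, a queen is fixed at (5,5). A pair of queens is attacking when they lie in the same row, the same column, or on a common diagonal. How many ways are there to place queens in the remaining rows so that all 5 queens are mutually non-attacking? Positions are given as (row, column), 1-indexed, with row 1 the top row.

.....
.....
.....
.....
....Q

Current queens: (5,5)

2

Branch on row 1: col 2 → 1; col 3 → 1; col 4 → 0.
Sum: 1 + 1 + 0 = 2.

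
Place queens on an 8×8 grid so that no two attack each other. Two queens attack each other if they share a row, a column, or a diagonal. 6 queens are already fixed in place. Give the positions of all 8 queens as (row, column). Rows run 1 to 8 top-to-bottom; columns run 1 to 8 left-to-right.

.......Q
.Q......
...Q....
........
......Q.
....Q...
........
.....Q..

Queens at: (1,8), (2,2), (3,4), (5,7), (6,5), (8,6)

(1,8) (2,2) (3,4) (4,1) (5,7) (6,5) (7,3) (8,6)

Row 4: attacked by (1,8)→{5,8}; (2,2)→{2,4}; (3,4)→{3,4,5}; (5,7)→{6,7,8}; (6,5)→{3,5,7}; (8,6)→{2,6}. Safe: 1. Place at column 1.
Row 7: attacked by (1,8)→{2,8}; (2,2)→{2,7}; (3,4)→{4,8}; (4,1)→{1,4}; (5,7)→{5,7}; (6,5)→{4,5,6}; (8,6)→{5,6,7}. Safe: 3. Place at column 3.
Columns [8, 2, 4, 1, 7, 5, 3, 6], r−c [-7, 0, -1, 3, -2, 1, 4, 2], r+c [9, 4, 7, 5, 12, 11, 10, 14] are all distinct, so no two queens attack.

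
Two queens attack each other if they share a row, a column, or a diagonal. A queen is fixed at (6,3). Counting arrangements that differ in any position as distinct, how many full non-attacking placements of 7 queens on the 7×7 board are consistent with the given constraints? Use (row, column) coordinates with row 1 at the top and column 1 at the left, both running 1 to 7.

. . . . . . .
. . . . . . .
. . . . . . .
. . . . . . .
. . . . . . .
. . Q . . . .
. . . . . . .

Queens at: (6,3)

6

Branch on row 1: col 1 → 0; col 2 → 3; col 4 → 1; col 5 → 0; col 6 → 1; col 7 → 1.
Sum: 0 + 3 + 1 + 0 + 1 + 1 = 6.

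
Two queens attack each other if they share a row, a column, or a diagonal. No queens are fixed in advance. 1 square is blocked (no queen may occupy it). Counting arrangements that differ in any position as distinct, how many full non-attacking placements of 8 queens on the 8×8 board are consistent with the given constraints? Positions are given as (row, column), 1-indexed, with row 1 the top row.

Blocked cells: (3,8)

Branch on row 1: col 1 → 2; col 2 → 7; col 3 → 12; col 4 → 14; col 5 → 14; col 6 → 16; col 7 → 7; col 8 → 4.
Sum: 2 + 7 + 12 + 14 + 14 + 16 + 7 + 4 = 76.

76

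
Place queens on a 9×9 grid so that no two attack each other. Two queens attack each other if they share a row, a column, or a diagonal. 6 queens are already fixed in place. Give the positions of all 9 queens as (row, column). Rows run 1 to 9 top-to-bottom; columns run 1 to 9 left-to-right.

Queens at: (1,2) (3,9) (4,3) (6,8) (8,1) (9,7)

Row 2: attacked by (1,2)→{1,2,3}; (3,9)→{8,9}; (4,3)→{1,3,5}; (6,8)→{4,8}; (8,1)→{1,7}; (9,7)→{7}. Safe: 6. Place at column 6.
Row 5: attacked by (1,2)→{2,6}; (2,6)→{3,6,9}; (3,9)→{7,9}; (4,3)→{2,3,4}; (6,8)→{7,8,9}; (8,1)→{1,4}; (9,7)→{3,7}. Safe: 5. Place at column 5.
Row 7: attacked by (1,2)→{2,8}; (2,6)→{1,6}; (3,9)→{5,9}; (4,3)→{3,6}; (5,5)→{3,5,7}; (6,8)→{7,8,9}; (8,1)→{1,2}; (9,7)→{5,7,9}. Safe: 4. Place at column 4.
Columns [2, 6, 9, 3, 5, 8, 4, 1, 7], r−c [-1, -4, -6, 1, 0, -2, 3, 7, 2], r+c [3, 8, 12, 7, 10, 14, 11, 9, 16] are all distinct, so no two queens attack.

(1,2) (2,6) (3,9) (4,3) (5,5) (6,8) (7,4) (8,1) (9,7)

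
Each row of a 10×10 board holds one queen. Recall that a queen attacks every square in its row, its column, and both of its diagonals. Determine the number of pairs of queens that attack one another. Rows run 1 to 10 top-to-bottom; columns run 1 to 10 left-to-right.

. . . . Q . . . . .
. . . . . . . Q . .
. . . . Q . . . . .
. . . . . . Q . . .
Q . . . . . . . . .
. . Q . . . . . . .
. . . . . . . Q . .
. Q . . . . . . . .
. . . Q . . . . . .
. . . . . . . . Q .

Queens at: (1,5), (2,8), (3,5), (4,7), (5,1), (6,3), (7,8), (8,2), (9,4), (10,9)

Same column: (1,5)–(3,5) (column 5); (2,8)–(7,8) (column 8).
Same diagonal: (1,5)–(5,1) (|1−5| = |5−1| = 4); (2,8)–(8,2) (|2−8| = |8−2| = 6).
Total attacking pairs: 4.

4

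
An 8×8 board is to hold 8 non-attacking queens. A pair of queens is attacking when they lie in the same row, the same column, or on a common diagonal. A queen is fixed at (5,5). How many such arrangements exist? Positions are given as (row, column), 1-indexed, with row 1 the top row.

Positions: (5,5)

8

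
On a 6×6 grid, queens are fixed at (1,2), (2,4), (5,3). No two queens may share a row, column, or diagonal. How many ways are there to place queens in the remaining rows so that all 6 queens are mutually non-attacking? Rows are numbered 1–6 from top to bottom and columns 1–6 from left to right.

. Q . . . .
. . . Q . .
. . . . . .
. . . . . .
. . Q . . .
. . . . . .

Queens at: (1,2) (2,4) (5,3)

1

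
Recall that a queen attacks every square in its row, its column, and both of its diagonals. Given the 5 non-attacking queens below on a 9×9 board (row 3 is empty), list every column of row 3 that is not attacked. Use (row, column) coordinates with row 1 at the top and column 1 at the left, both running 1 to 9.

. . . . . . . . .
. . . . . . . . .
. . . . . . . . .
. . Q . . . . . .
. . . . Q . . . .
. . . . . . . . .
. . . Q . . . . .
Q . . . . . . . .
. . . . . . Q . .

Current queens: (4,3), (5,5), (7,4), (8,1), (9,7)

(4,3) attacks row 3 at column 3 and diagonals 2, 4.
(5,5) attacks row 3 at column 5 and diagonals 3, 7.
(7,4) attacks row 3 at column 4 and diagonals 8.
(8,1) attacks row 3 at column 1 and diagonals 6.
(9,7) attacks row 3 at column 7 and diagonals 1.
Attacked columns: {1, 2, 3, 4, 5, 6, 7, 8}. Safe: {9}.

columns 9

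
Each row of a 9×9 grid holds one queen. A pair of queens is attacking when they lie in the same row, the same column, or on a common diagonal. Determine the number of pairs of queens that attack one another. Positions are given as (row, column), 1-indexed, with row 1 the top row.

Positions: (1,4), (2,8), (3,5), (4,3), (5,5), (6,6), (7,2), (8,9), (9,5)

5

Same column: (3,5)–(5,5) (column 5); (3,5)–(9,5) (column 5); (5,5)–(9,5) (column 5).
Same diagonal: (2,8)–(5,5) (|2−5| = |8−5| = 3); (5,5)–(6,6) (|5−6| = |5−6| = 1).
Total attacking pairs: 5.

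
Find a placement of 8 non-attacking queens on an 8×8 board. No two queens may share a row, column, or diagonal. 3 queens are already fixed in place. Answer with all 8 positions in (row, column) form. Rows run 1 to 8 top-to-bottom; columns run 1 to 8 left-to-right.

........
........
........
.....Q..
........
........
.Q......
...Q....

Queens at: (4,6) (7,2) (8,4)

Row 1: attacked by (4,6)→{3,6}; (7,2)→{2,8}; (8,4)→{4}. Safe: 1, 5, 7. Place at column 5.
Row 2: attacked by (1,5)→{4,5,6}; (4,6)→{4,6,8}; (7,2)→{2,7}; (8,4)→{4}. Safe: 1, 3. Place at column 1.
Row 3: attacked by (1,5)→{3,5,7}; (2,1)→{1,2}; (4,6)→{5,6,7}; (7,2)→{2,6}; (8,4)→{4}. Safe: 8. Place at column 8.
Row 5: attacked by (1,5)→{1,5}; (2,1)→{1,4}; (3,8)→{6,8}; (4,6)→{5,6,7}; (7,2)→{2,4}; (8,4)→{1,4,7}. Safe: 3. Place at column 3.
Row 6: attacked by (1,5)→{5}; (2,1)→{1,5}; (3,8)→{5,8}; (4,6)→{4,6,8}; (5,3)→{2,3,4}; (7,2)→{1,2,3}; (8,4)→{2,4,6}. Safe: 7. Place at column 7.
Columns [5, 1, 8, 6, 3, 7, 2, 4], r−c [-4, 1, -5, -2, 2, -1, 5, 4], r+c [6, 3, 11, 10, 8, 13, 9, 12] are all distinct, so no two queens attack.

(1,5) (2,1) (3,8) (4,6) (5,3) (6,7) (7,2) (8,4)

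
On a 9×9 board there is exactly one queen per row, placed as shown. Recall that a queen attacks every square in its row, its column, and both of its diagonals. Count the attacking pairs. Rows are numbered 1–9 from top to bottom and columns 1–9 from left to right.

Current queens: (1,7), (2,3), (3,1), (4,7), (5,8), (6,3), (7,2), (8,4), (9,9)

Same column: (1,7)–(4,7) (column 7); (2,3)–(6,3) (column 3).
Same diagonal: (4,7)–(5,8) (|4−5| = |7−8| = 1); (6,3)–(7,2) (|6−7| = |3−2| = 1).
Total attacking pairs: 4.

4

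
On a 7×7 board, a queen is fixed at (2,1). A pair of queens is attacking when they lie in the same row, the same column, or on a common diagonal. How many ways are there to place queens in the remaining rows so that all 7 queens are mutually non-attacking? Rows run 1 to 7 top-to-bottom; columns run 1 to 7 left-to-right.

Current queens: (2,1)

7

Branch on row 1: col 3 → 2; col 4 → 2; col 5 → 2; col 6 → 1; col 7 → 0.
Sum: 2 + 2 + 2 + 1 + 0 = 7.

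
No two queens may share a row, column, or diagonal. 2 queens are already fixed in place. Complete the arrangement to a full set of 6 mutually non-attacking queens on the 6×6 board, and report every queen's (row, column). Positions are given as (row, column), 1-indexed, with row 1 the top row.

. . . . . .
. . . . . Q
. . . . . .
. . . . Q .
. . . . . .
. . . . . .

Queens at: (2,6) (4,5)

Row 1: attacked by (2,6)→{5,6}; (4,5)→{2,5}. Safe: 1, 3, 4. Place at column 3.
Row 3: attacked by (1,3)→{1,3,5}; (2,6)→{5,6}; (4,5)→{4,5,6}. Safe: 2. Place at column 2.
Row 5: attacked by (1,3)→{3}; (2,6)→{3,6}; (3,2)→{2,4}; (4,5)→{4,5,6}. Safe: 1. Place at column 1.
Row 6: attacked by (1,3)→{3}; (2,6)→{2,6}; (3,2)→{2,5}; (4,5)→{3,5}; (5,1)→{1,2}. Safe: 4. Place at column 4.
Columns [3, 6, 2, 5, 1, 4], r−c [-2, -4, 1, -1, 4, 2], r+c [4, 8, 5, 9, 6, 10] are all distinct, so no two queens attack.

(1,3) (2,6) (3,2) (4,5) (5,1) (6,4)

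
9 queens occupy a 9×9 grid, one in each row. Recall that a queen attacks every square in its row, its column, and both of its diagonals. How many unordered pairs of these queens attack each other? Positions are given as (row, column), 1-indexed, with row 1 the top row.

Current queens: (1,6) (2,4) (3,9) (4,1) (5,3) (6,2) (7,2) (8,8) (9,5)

3

Same column: (6,2)–(7,2) (column 2).
Same diagonal: (5,3)–(6,2) (|5−6| = |3−2| = 1); (6,2)–(9,5) (|6−9| = |2−5| = 3).
Total attacking pairs: 3.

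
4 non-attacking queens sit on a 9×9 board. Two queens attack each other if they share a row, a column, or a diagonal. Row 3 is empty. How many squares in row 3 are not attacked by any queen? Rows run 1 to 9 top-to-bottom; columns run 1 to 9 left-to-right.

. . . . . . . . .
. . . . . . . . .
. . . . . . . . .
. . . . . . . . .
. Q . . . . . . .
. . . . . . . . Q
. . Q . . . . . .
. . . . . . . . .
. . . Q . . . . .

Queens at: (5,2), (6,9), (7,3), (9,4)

3

(5,2) attacks row 3 at column 2 and diagonals 4.
(6,9) attacks row 3 at column 9 and diagonals 6.
(7,3) attacks row 3 at column 3 and diagonals 7.
(9,4) attacks row 3 at column 4.
Attacked columns: {2, 3, 4, 6, 7, 9}. Safe: {1, 5, 8}.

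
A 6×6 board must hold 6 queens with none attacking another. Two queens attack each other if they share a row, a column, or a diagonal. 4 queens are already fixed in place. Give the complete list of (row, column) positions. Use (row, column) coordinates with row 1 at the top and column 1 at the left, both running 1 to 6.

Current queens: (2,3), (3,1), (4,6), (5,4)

Row 1: attacked by (2,3)→{2,3,4}; (3,1)→{1,3}; (4,6)→{3,6}; (5,4)→{4}. Safe: 5. Place at column 5.
Row 6: attacked by (1,5)→{5}; (2,3)→{3}; (3,1)→{1,4}; (4,6)→{4,6}; (5,4)→{3,4,5}. Safe: 2. Place at column 2.
Columns [5, 3, 1, 6, 4, 2], r−c [-4, -1, 2, -2, 1, 4], r+c [6, 5, 4, 10, 9, 8] are all distinct, so no two queens attack.

(1,5) (2,3) (3,1) (4,6) (5,4) (6,2)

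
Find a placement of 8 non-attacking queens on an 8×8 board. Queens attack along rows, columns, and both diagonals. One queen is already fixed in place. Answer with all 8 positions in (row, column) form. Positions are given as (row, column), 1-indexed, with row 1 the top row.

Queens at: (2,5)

(1,1) (2,5) (3,8) (4,6) (5,3) (6,7) (7,2) (8,4)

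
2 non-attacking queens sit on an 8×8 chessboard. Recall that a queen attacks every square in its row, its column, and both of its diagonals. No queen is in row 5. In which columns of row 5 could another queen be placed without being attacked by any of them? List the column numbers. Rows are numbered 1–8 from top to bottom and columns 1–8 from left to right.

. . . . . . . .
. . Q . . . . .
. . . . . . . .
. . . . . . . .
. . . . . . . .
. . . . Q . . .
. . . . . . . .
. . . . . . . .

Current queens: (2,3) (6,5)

(2,3) attacks row 5 at column 3 and diagonals 6.
(6,5) attacks row 5 at column 5 and diagonals 4, 6.
Attacked columns: {3, 4, 5, 6}. Safe: {1, 2, 7, 8}.

columns 1, 2, 7, 8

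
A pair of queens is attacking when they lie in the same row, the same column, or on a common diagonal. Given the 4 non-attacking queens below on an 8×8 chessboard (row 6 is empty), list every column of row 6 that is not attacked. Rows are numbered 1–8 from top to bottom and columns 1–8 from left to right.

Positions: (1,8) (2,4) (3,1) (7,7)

columns 2, 5

(1,8) attacks row 6 at column 8 and diagonals 3.
(2,4) attacks row 6 at column 4 and diagonals 8.
(3,1) attacks row 6 at column 1 and diagonals 4.
(7,7) attacks row 6 at column 7 and diagonals 6, 8.
Attacked columns: {1, 3, 4, 6, 7, 8}. Safe: {2, 5}.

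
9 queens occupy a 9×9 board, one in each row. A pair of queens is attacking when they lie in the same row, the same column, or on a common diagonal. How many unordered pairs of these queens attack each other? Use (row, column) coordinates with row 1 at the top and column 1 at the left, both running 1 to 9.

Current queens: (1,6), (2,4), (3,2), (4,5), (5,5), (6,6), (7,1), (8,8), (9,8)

7

Same column: (1,6)–(6,6) (column 6); (4,5)–(5,5) (column 5); (8,8)–(9,8) (column 8).
Same diagonal: (3,2)–(9,8) (|3−9| = |2−8| = 6); (5,5)–(6,6) (|5−6| = |5−6| = 1); (5,5)–(8,8) (|5−8| = |5−8| = 3); (6,6)–(8,8) (|6−8| = |6−8| = 2).
Total attacking pairs: 7.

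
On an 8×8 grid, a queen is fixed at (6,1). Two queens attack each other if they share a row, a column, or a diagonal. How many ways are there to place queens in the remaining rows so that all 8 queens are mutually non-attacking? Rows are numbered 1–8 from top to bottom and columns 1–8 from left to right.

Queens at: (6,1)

Branch on row 1: col 2 → 1; col 3 → 4; col 4 → 4; col 5 → 4; col 7 → 3; col 8 → 0.
Sum: 1 + 4 + 4 + 4 + 3 + 0 = 16.

16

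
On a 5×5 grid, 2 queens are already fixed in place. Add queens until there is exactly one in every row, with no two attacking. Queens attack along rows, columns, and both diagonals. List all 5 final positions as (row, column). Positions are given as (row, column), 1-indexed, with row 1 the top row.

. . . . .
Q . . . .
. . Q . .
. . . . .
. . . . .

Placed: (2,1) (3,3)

Row 1: attacked by (2,1)→{1,2}; (3,3)→{1,3,5}. Safe: 4. Place at column 4.
Row 4: attacked by (1,4)→{1,4}; (2,1)→{1,3}; (3,3)→{2,3,4}. Safe: 5. Place at column 5.
Row 5: attacked by (1,4)→{4}; (2,1)→{1,4}; (3,3)→{1,3,5}; (4,5)→{4,5}. Safe: 2. Place at column 2.
Columns [4, 1, 3, 5, 2], r−c [-3, 1, 0, -1, 3], r+c [5, 3, 6, 9, 7] are all distinct, so no two queens attack.

(1,4) (2,1) (3,3) (4,5) (5,2)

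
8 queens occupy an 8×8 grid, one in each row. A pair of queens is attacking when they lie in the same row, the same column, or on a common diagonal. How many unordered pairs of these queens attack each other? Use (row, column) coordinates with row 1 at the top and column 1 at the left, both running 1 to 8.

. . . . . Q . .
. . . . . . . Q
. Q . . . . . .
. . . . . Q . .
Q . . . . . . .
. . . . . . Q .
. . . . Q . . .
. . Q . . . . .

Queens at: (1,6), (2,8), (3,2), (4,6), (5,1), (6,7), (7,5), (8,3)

2

Same column: (1,6)–(4,6) (column 6).
Same diagonal: (2,8)–(4,6) (|2−4| = |8−6| = 2).
Total attacking pairs: 2.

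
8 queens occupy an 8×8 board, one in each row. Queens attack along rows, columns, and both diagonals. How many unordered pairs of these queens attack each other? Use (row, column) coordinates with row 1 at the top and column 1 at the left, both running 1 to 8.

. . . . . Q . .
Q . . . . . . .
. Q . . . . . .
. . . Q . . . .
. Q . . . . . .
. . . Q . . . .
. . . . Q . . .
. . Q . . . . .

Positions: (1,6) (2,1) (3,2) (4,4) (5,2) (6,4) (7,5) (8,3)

5

Same column: (3,2)–(5,2) (column 2); (4,4)–(6,4) (column 4).
Same diagonal: (1,6)–(5,2) (|1−5| = |6−2| = 4); (2,1)–(3,2) (|2−3| = |1−2| = 1); (6,4)–(7,5) (|6−7| = |4−5| = 1).
Total attacking pairs: 5.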